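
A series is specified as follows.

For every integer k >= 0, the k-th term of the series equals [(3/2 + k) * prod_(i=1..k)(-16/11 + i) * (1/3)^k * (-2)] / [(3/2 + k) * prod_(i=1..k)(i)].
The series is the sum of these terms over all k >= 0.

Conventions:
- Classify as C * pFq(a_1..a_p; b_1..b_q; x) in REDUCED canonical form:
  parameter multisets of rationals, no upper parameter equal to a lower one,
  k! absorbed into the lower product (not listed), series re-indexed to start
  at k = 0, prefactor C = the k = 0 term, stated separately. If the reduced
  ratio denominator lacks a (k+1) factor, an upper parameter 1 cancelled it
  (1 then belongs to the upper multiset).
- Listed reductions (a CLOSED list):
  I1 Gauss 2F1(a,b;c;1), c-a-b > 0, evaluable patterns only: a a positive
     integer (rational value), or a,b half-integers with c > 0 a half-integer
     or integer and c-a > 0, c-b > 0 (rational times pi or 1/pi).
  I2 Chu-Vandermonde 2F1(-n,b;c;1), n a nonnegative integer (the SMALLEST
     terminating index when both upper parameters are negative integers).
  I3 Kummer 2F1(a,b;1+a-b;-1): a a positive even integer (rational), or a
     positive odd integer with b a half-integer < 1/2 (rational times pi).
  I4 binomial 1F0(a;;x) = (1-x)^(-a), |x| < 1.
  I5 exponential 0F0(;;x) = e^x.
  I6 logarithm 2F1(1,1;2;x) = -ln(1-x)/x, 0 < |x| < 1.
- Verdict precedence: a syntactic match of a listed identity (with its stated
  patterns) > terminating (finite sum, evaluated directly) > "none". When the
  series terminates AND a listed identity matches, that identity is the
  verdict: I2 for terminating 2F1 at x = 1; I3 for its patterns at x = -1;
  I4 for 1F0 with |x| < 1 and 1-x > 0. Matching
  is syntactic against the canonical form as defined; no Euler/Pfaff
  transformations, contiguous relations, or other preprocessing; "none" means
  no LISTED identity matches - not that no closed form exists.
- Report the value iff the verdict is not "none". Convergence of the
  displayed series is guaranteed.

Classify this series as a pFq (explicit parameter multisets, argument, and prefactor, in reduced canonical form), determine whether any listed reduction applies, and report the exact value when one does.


First insight: from the first term -2: the product of the first k integers (prefactor -2) is k!.
Step ratio: r(k) = (1/3) * (k-5/11) / [(k+1)] ; factor over Q: parameters, x = (1/3), and C = -2.

Prefactor -2, argument 1/3: 1F0 with upper {-5/11} over lower {-}. Verdict: binomial (I4) matches (the 1F0 binomial series: exponent 5/11, x = 1/3). Value: (-2) * (2/3)^(5/11).


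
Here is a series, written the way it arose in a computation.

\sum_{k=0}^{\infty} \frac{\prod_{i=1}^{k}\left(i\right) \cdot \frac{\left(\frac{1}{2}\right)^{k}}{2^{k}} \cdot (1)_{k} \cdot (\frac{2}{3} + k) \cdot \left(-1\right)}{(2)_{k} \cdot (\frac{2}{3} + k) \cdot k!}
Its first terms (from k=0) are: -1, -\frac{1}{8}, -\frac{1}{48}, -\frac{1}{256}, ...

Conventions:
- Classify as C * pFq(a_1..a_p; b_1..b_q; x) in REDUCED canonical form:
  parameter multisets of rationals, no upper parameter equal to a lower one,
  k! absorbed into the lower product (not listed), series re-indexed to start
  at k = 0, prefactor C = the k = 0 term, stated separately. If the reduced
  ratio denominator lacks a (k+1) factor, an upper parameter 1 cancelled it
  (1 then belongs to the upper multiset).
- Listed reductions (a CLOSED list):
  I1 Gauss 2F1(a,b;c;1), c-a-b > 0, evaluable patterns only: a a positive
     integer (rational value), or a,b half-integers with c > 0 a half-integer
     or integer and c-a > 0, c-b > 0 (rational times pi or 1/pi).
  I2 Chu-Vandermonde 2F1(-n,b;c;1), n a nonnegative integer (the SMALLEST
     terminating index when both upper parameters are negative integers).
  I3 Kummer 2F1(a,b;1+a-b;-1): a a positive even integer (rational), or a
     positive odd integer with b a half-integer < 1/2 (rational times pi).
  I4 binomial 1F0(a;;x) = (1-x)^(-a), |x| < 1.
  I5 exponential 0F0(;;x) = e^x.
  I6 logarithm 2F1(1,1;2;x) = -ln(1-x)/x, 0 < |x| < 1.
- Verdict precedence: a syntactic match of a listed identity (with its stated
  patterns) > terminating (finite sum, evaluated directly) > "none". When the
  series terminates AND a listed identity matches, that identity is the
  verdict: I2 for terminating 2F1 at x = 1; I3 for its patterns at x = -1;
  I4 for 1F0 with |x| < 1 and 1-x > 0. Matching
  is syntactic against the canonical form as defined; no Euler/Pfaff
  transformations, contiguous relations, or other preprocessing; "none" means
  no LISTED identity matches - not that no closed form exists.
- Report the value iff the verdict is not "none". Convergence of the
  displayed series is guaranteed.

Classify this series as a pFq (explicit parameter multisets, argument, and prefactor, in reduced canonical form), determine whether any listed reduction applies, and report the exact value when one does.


Prefactor -1, argument \frac{1}{4}: 2F1 with upper {1, 1} over lower {2}. Verdict: the logarithmic series (I6) matches (the logarithm: parameters (1,1;2), x = \frac{1}{4}). Sum: 4 \cdot \ln\left(\frac{3}{4}\right).

Key step: t_0 being -1, the running product (prefactor -1) telescopes to a rising factorial.
Consecutive-term ratio: r(k) = \frac{1}{4} * (k+1) (k+1) / [(k+2) (k+1)] ; factor over Q: parameters, x = \frac{1}{4}, and C = -1.


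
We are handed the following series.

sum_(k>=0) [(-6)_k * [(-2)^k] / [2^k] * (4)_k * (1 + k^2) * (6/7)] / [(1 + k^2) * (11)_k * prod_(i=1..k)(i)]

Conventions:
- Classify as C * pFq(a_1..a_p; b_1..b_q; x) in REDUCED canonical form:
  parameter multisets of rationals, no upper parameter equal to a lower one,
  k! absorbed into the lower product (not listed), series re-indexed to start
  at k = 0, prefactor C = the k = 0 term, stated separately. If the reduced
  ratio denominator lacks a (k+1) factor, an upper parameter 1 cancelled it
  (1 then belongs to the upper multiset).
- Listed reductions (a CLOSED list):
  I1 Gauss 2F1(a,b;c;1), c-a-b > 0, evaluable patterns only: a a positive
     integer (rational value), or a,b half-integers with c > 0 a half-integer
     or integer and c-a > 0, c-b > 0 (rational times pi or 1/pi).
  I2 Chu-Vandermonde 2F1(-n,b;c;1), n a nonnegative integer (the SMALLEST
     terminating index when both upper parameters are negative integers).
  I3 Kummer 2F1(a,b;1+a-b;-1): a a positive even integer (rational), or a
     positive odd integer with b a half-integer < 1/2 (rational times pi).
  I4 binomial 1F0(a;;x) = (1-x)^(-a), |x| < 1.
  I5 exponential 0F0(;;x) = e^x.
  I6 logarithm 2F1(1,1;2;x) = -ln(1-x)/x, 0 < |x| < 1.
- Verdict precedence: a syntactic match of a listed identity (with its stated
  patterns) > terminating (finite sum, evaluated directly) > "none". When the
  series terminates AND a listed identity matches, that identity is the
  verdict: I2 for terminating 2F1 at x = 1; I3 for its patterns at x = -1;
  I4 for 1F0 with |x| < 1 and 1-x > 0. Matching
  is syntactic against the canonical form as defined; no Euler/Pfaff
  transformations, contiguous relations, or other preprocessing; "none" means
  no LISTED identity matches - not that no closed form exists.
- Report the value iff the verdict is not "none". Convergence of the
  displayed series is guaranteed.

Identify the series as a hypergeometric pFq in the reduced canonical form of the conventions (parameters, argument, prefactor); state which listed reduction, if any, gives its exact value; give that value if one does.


This is 6/7 * 2F1(-6, 4; 11; -1) in reduced canonical form. Verdict (x = -1): Kummer's theorem (I3) applies (x = -1; c = 11 equals 1+a-b for upper {-6, 4}: listed pattern). Value: 45/7.

First insight: from the first term 6/7: the two k-th powers (C = 6/7) combine into one argument.
Term ratio: r(k) = (-1) * (k-6) (k+4) / [(k+11) (k+1)] - rational; roots negated = parameters, x = (-1), C = 6/7.


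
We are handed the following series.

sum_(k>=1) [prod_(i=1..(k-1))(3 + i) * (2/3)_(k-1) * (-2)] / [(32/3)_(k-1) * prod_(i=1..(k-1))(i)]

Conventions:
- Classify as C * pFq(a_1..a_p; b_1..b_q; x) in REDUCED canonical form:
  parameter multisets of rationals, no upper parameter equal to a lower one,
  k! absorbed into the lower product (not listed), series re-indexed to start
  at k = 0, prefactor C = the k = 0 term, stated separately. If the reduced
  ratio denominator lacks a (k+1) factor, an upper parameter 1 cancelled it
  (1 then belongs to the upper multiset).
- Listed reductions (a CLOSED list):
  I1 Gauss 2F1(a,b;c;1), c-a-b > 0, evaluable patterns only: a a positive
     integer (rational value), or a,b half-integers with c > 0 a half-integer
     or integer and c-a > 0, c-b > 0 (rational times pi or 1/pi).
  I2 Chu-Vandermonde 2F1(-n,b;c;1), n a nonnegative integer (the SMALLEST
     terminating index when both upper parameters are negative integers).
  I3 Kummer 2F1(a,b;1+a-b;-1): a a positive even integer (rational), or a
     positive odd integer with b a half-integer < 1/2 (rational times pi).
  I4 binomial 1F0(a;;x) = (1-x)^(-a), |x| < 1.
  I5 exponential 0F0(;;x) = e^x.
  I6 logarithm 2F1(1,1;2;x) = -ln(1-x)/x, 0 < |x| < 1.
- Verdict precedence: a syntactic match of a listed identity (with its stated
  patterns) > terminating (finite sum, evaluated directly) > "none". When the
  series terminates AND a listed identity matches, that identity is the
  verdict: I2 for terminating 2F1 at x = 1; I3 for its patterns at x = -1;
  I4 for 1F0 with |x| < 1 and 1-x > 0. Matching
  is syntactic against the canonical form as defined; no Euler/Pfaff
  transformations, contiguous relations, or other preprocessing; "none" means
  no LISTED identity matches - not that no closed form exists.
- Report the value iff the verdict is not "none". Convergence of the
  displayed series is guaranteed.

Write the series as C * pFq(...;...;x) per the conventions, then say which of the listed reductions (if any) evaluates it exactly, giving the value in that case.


Classification (C = -2): 2F1 with upper {2/3, 4}, lower {32/3}, argument x = 1. Verdict: this is Gauss's theorem (I1) (x = 1: the Gamma ratio telescopes since c-a-b = 6 > 0 and a = 4 in Z>0). Value: -43355/15309.

Key observation: t_0 being -2, the product of the first k integers (prefactor -2) is k!.
Step ratio: r(k) = 1 * (k+2/3) (k+4) / [(k+32/3) (k+1)] - rational in k, leading ratio 1; with t_0 = -2, classification follows.


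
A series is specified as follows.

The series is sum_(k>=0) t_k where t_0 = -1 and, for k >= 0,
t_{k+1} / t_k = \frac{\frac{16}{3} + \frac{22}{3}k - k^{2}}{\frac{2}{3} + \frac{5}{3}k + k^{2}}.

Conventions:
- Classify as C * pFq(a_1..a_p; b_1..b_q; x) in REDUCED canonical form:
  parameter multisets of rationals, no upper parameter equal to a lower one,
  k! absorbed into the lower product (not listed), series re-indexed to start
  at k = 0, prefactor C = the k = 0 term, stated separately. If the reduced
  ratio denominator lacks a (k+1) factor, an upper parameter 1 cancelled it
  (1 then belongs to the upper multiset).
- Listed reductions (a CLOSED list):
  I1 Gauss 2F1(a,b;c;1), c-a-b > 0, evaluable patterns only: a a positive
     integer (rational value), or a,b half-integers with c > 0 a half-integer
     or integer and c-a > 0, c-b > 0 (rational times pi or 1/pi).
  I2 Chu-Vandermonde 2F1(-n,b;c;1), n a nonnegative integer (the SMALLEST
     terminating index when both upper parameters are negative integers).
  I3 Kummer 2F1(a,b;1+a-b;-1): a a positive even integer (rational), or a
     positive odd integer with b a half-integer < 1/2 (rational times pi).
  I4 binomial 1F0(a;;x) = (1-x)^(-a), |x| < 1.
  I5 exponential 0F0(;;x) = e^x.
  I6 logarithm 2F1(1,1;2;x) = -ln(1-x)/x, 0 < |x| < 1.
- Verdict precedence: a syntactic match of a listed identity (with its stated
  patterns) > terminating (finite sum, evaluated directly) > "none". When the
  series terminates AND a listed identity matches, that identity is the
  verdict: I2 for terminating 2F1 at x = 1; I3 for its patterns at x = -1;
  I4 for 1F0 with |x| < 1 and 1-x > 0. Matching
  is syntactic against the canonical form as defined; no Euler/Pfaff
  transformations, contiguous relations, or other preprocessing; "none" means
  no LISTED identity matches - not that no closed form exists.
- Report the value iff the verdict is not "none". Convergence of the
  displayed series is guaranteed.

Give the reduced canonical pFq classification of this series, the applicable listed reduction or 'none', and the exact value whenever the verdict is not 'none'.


Reduced: x = -1, 1F0, upper = {-8}, lower = {-}, C = -1. Verdict: terminating. (-8)_k vanishes past k = 8, leaving a 9-term sum, computed directly. Its exact value is -256.

Structural cue: with t_0 = -1, cancel k + 2/3 from the displayed ratio first; then C = -1.
Step ratio: r(k) = -1 * (k-8) / [(k+1)] - rational; roots negated = parameters, x = -1, C = -1.


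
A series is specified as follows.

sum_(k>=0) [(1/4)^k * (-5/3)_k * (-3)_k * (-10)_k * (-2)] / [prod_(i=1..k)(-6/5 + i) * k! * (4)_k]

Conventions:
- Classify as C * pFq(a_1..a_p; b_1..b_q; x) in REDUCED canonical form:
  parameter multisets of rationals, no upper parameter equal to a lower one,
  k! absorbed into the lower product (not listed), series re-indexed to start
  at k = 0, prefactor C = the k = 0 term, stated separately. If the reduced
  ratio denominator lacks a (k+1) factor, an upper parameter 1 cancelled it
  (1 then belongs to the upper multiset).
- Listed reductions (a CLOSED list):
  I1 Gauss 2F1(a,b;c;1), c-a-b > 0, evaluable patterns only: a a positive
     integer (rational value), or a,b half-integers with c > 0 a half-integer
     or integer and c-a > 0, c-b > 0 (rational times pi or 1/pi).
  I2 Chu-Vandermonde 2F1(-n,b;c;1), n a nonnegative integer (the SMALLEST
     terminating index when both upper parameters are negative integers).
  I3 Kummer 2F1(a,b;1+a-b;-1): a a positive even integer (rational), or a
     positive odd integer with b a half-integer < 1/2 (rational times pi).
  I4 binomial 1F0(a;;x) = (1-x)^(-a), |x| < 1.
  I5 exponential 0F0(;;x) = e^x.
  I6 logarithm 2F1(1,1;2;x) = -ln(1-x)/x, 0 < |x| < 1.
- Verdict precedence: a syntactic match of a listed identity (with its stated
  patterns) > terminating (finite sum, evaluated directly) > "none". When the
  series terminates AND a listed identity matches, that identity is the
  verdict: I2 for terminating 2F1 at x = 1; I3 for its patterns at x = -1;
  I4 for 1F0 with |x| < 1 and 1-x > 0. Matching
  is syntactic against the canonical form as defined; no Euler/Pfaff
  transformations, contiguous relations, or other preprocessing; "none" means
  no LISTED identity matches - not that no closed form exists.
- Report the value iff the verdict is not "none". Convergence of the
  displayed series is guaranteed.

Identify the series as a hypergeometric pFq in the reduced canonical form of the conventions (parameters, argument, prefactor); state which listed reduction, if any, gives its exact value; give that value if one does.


Canonical form: C = -2 times 3F2 with upper {-10, -3, -5/3}, lower {-1/5, 4}, x = 1/4. Verdict: terminating - upper parameter -3 makes this a finite sum (last index 3), evaluated exactly. Its exact value is -3449/162.

Key observation: t_0 being -2, the lower running product (C = -2, x = 1/4) is a rising factorial.
Adjacent-term ratio: r(k) = (1/4) * (k-10) (k-3) (k-5/3) / [(k-1/5) (k+4) (k+1)] ; factor over Q: parameters, x = (1/4), and C = -2.


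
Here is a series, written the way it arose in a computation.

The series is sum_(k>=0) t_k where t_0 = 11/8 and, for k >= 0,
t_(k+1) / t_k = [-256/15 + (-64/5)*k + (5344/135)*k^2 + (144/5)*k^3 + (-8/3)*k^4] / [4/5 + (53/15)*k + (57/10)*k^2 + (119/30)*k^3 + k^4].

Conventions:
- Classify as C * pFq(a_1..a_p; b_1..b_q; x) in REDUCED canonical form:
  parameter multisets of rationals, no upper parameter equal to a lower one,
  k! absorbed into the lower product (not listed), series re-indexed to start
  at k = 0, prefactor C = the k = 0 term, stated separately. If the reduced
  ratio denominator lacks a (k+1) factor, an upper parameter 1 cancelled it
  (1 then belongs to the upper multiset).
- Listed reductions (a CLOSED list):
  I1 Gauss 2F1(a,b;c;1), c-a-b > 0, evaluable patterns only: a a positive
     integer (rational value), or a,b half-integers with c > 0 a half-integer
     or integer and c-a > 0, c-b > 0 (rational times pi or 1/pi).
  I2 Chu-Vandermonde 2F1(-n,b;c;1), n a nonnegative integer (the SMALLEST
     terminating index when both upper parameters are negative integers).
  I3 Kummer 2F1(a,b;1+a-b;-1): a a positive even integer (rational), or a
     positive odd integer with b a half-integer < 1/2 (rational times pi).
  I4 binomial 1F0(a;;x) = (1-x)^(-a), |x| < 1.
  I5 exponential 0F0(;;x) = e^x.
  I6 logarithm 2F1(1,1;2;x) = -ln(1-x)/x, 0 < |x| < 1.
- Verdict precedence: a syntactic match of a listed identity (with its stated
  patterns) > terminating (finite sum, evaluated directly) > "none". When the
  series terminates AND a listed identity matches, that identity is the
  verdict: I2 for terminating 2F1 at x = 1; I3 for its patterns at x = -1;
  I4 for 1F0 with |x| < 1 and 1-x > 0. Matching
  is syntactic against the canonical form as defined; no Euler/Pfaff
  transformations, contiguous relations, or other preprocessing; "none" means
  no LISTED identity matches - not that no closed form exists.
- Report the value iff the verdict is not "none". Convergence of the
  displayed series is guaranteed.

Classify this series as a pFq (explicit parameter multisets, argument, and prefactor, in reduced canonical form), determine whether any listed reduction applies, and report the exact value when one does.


Prefactor 11/8, argument -8/3: 3F2 with upper {-12, -2/3, 6/5} over lower {4/5, 3/2}. Verdict: terminating - the sum ends at index 12 because -12 is a negative integer; exact evaluation follows. Exact value: -4568550050473072119245723688337/79618586099341696522836840.

Key step: from the first term 11/8: the expanded ratio factors over Q; C = 11/8, roots give parameters.
Adjacent-term ratio: r(k) = (-8/3) * (k-12) (k-2/3) (k+6/5) / [(k+4/5) (k+3/2) (k+1)] - rational in k. x = (-8/3); t_0 = 11/8; negate the roots.


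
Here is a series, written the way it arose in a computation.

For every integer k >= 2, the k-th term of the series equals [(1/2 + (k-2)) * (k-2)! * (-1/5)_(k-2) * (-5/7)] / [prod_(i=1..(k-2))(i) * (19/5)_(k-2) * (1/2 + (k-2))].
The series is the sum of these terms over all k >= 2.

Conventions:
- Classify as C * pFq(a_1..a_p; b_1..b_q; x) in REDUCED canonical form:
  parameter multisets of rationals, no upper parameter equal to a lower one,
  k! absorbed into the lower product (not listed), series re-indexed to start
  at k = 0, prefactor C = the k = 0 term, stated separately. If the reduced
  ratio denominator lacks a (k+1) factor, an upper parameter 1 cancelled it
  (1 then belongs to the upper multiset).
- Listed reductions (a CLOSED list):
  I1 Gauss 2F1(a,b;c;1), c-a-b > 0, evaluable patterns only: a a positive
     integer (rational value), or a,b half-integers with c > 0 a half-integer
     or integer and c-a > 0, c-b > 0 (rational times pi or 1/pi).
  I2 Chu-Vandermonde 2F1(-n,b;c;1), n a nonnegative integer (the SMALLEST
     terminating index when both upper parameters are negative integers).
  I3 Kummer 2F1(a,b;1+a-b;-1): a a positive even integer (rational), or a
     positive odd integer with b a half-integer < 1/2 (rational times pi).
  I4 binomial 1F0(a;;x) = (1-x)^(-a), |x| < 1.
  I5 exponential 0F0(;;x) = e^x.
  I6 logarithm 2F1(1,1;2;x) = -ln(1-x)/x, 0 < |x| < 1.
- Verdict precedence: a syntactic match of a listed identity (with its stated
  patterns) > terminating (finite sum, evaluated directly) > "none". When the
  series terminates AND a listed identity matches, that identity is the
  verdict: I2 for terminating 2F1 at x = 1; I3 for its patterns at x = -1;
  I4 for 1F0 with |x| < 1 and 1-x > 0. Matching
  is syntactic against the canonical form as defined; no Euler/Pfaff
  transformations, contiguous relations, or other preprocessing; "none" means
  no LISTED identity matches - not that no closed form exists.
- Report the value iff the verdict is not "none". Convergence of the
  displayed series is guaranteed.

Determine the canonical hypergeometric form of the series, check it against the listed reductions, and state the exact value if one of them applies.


x = 1 here; the reduced form reads 2F1, upper {-1/5, 1}, lower {19/5}, C = -5/7. Verdict: Gauss (I1, integer-parameter pattern) fires (x = 1: the Gamma ratio telescopes since c-a-b = 3 > 0 and a = 1 in Z>0). Exact value: -2/3.

Structural cue: with t_0 = -5/7, the product of the first k integers (C = -5/7, x = 1) is k!.
Step ratio: r(k) = 1 * (k-1/5) (k+1) / [(k+19/5) (k+1)] ; factor over Q: parameters, x = 1, and C = -5/7.


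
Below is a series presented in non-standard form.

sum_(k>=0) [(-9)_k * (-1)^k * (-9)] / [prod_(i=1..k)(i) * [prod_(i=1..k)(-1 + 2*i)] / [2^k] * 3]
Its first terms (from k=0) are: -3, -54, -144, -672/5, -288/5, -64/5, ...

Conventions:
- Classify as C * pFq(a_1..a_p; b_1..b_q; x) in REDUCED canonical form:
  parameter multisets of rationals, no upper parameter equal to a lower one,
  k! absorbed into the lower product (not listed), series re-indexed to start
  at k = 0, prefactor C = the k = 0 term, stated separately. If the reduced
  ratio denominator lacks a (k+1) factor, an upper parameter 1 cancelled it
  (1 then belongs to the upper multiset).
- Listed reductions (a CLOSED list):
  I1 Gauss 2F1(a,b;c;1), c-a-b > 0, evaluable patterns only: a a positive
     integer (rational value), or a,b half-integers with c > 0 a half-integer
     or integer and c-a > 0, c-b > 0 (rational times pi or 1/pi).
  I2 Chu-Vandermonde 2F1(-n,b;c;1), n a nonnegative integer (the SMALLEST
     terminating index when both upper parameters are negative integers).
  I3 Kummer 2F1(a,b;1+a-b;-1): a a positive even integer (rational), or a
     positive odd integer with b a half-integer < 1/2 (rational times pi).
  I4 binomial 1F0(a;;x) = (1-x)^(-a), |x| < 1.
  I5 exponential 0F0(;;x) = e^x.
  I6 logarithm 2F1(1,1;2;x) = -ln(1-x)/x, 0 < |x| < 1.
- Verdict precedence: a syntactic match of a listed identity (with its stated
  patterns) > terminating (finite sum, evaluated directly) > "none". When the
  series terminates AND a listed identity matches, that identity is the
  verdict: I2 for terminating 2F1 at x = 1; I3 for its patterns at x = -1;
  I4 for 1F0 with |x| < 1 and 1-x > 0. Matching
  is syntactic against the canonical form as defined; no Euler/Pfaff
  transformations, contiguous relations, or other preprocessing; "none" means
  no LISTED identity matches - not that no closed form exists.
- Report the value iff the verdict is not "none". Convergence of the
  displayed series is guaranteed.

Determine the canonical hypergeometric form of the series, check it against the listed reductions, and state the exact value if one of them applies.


The tell: t_0 = -3 here, and the lower odd product (prefactor -3) is 2^k (1/2)_k.
Step ratio: r(k) = (-1) * (k-9) / [(k+1/2) (k+1)] - rational; roots negated = parameters, x = (-1), C = -3.

At argument -1: a 1F1 with upper {-9}, lower {1/2}, scaled by C = -3. Verdict: terminating - no listed pattern fits, but -9 in the upper list cuts the series at k = 9; direct evaluation. Hence: -6545801/16065.


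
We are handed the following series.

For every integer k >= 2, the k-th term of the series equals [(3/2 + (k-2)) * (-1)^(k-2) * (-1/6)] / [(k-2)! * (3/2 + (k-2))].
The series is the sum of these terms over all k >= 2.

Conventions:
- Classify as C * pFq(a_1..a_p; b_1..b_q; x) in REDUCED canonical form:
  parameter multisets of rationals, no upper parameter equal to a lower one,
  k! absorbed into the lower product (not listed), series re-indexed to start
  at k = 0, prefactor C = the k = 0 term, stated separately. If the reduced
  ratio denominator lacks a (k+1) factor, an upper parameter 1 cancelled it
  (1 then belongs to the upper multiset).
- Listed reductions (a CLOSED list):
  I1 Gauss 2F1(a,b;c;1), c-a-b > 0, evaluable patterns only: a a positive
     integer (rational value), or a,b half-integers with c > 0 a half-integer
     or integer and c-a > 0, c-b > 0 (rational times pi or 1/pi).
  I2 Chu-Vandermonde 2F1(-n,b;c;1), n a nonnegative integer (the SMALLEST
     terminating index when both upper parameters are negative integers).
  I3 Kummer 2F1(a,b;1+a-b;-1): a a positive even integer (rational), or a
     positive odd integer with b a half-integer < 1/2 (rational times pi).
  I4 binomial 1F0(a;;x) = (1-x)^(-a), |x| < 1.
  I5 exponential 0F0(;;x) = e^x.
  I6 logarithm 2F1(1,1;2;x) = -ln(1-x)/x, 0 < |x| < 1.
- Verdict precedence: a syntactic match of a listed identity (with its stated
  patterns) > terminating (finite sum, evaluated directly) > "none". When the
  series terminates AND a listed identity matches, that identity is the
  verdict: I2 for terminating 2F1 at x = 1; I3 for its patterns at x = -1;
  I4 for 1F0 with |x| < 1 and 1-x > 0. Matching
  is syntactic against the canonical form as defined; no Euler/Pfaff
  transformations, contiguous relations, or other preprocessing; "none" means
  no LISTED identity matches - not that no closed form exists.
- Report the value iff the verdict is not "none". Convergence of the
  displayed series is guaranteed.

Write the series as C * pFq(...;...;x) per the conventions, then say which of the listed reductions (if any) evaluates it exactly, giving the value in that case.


The series (x = -1) is 0F0: upper {-}, lower {-}, prefactor -1/6. Verdict: the I5 exponential reduction matches (the 0F0 exponential series at x = -1). Hence: (-1/6) * e^(-1).

First insight: t_0 being -1/6, striking the common factor k + 3/2 reduces the term (prefactor -1/6).
Term ratio: r(k) = (-1) * 1 / [(k+1)] - poly over poly, x = (-1) from leading terms; C = -1/6 at k = 0.


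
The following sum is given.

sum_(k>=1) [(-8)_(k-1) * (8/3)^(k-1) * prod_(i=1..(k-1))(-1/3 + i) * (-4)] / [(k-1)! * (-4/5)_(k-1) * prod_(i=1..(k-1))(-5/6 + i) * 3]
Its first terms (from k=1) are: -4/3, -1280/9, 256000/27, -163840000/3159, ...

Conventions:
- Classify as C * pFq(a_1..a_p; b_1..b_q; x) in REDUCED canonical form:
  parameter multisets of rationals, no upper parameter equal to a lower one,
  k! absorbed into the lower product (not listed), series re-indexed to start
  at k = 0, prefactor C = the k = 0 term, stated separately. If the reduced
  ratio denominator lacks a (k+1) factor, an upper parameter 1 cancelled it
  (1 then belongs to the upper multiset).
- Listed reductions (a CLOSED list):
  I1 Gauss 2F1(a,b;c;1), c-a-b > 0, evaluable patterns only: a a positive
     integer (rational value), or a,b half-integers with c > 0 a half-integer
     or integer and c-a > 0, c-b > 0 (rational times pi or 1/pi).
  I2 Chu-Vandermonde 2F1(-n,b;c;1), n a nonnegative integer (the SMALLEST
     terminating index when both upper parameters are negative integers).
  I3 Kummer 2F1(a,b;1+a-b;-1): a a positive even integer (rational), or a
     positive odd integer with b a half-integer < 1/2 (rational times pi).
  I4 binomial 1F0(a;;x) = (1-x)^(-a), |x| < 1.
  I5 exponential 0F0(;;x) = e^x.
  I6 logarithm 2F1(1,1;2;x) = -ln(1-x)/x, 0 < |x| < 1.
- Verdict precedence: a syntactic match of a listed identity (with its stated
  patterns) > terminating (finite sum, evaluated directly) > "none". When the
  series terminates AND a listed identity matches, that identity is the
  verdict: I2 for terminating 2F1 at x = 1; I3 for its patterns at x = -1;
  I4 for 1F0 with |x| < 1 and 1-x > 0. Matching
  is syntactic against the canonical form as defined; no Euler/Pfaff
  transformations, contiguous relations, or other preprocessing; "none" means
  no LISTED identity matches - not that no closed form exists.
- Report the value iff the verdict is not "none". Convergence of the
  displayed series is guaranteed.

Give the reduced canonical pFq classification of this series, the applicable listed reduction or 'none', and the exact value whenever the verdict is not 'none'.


With C = -4/3: the canonical form is 2F2(-8, 2/3; -4/5, 1/6; 8/3). Verdict: terminating - upper parameter -8 makes this a finite sum (last index 8), evaluated exactly. Hence: 3945735755404432628/6087874834028169.

Structural cue: from the first term -4/3: the lower running product (prefactor -4/3) is a rising factorial.
Step ratio: r(k) = (8/3) * (k-8) (k+2/3) / [(k-4/5) (k+1/6) (k+1)] ; factor over Q: parameters, x = (8/3), and C = -4/3.


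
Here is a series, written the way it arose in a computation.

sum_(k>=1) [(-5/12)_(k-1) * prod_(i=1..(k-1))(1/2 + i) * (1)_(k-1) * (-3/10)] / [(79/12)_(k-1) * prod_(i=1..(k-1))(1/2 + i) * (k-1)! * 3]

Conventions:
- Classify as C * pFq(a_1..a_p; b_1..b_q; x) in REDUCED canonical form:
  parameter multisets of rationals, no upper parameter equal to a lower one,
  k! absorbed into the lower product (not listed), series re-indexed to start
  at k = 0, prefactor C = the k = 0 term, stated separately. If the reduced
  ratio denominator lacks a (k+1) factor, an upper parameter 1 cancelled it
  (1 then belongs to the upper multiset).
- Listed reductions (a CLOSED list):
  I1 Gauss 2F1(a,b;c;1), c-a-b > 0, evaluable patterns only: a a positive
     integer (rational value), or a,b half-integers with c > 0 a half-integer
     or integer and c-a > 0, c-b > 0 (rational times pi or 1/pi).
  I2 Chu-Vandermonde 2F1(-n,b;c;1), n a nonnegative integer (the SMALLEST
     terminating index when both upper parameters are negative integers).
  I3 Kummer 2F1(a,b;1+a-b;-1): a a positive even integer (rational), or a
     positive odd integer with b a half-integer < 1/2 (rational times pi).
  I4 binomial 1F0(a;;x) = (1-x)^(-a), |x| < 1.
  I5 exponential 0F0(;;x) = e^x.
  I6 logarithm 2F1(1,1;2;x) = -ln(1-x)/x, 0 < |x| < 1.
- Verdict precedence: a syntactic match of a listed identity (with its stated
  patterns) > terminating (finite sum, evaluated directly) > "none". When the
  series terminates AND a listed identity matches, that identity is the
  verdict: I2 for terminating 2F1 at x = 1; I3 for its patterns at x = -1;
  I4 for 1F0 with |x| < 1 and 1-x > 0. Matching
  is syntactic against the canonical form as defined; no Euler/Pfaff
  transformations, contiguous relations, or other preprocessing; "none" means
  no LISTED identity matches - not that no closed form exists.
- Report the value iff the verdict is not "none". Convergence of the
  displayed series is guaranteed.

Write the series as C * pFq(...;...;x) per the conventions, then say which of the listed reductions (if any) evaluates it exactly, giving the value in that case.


Prefactor -1/10, argument 1: 2F1 with upper {-5/12, 1} over lower {79/12}. Verdict: the Gauss summation I1 fires (x = 1: the Gamma ratio telescopes since c-a-b = 6 > 0 and a = 1 in Z>0). Hence: -67/720.

Key step: t_0 being -1/10, the constant factors (prefactor -1/10) combine into one prefactor.
Step ratio: r(k) = 1 * (k-5/12) (k+1) / [(k+79/12) (k+1)] - rational; roots negated = parameters, x = 1, C = -1/10.


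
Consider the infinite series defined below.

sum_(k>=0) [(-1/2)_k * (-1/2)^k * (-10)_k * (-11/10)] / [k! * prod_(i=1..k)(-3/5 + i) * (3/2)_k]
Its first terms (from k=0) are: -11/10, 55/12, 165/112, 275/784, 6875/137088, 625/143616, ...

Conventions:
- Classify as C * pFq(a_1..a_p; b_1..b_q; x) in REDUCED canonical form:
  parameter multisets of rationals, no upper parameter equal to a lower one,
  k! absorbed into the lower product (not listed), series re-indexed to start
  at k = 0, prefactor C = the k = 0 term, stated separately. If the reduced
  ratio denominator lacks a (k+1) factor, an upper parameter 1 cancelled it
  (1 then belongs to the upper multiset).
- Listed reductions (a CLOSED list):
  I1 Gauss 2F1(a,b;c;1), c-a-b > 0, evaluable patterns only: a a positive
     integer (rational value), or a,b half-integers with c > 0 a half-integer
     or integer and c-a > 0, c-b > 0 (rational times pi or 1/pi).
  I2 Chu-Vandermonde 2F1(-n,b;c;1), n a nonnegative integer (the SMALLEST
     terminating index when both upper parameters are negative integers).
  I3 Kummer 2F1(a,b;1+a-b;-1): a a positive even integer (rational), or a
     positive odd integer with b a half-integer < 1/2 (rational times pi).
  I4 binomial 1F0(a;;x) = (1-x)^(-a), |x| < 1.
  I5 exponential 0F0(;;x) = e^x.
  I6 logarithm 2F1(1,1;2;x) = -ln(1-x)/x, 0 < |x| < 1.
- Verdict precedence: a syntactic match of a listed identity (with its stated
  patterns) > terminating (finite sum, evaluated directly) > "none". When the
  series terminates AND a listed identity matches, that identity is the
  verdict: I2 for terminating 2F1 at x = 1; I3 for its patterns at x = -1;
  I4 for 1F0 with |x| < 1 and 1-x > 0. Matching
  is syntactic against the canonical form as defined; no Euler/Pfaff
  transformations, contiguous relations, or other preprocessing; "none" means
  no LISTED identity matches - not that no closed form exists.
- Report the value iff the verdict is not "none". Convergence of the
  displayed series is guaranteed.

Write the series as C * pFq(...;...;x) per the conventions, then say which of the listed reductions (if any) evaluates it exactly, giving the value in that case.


This is -11/10 * 2F2(-10, -1/2; 2/5, 3/2; -1/2) in reduced canonical form. Verdict: terminating - the sum ends at index 10 because -10 is a negative integer; exact evaluation follows. Its exact value is 19197289497186408324931/3580211018482361303040.

The tell: from the first term -11/10: the lower running product (C = -11/10, x = -1/2) is a rising factorial.
Term ratio: r(k) = (-1/2) * (k-10) (k-1/2) / [(k+2/5) (k+3/2) (k+1)] - rational; roots negated = parameters, x = (-1/2), C = -11/10.


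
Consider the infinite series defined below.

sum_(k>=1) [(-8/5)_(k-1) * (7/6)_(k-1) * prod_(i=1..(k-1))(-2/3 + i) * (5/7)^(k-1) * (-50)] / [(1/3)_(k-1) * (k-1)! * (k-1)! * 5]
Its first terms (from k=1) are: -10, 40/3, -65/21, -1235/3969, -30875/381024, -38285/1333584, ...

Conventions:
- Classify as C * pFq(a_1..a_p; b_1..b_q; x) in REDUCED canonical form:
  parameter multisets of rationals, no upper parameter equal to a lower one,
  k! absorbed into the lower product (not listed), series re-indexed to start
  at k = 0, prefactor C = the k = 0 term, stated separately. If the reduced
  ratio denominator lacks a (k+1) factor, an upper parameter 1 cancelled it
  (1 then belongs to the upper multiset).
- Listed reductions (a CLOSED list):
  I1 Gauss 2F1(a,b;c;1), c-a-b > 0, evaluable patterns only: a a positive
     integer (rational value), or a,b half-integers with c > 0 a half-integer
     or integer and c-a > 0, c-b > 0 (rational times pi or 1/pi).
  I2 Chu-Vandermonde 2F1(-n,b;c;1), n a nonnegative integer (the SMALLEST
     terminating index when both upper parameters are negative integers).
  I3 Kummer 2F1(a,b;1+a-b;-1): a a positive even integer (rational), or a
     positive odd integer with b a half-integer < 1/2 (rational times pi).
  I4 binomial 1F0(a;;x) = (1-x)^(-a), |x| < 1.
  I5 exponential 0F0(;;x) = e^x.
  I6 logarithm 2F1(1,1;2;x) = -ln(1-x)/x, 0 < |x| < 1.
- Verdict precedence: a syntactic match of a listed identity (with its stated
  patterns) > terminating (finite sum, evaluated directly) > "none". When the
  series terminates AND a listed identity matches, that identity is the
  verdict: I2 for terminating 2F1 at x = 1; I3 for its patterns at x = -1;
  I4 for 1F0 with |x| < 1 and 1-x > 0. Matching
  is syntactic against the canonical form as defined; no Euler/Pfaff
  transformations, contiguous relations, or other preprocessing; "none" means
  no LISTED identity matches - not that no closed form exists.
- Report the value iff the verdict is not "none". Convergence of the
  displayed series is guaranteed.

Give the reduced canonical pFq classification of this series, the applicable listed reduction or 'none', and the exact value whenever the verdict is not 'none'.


Reduced: x = 5/7, 2F1, upper = {-8/5, 7/6}, lower = {1}, C = -10. Verdict: none. A 2F1 with upper {-8/5, 7/6} fits none of I1-I6 at x = 5/7; the sum runs forever.

The tell: from the first term -10: the constant factors (C = -10) combine into one prefactor.
Term ratio: r(k) = (5/7) * (k-8/5) (k+7/6) / [(k+1) (k+1)] ; factor over Q: parameters, x = (5/7), and C = -10.


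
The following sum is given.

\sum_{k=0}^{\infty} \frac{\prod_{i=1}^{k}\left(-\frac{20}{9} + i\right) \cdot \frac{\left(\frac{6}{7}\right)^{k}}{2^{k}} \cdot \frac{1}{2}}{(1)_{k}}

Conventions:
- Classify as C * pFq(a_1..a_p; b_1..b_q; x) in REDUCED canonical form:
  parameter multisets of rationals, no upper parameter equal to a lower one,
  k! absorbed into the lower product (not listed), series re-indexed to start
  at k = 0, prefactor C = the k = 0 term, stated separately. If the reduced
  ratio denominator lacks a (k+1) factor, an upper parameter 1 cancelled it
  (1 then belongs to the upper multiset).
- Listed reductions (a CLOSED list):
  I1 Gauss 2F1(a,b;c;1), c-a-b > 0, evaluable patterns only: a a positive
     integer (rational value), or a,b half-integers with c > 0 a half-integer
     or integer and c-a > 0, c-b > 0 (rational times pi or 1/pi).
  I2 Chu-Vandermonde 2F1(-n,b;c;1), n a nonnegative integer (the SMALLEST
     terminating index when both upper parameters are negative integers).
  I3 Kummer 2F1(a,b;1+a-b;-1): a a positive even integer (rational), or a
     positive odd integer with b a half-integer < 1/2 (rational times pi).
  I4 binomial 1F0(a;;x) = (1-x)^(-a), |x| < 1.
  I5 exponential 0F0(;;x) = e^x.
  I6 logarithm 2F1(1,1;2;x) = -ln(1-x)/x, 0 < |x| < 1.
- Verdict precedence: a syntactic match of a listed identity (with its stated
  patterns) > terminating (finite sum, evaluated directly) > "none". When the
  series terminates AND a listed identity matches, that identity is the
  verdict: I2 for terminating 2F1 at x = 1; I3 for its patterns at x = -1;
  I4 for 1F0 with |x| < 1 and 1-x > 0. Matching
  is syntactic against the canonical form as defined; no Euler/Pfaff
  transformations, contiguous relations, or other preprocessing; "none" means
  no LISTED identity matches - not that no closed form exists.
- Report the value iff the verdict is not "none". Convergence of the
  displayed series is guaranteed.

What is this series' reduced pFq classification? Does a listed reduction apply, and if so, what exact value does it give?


Reduced: x = \frac{3}{7}, 1F0, upper = {-\frac{11}{9}}, lower = {-}, C = \frac{1}{2}. Verdict at x = \frac{3}{7}: the I4 binomial reduction matches (the 1F0 binomial series: exponent 11/9, x = \frac{3}{7}). Exact value: \frac{1}{2} \cdot \left(\frac{4}{7}\right)^{\frac{11}{9}}.

First insight: from the first term \frac{1}{2}: the two k-th powers (prefactor 1/2) combine into one argument.
Term ratio: r(k) = \frac{3}{7} * (k-\frac{11}{9}) / [(k+1)] ; factor over Q: parameters, x = \frac{3}{7}, and C = \frac{1}{2}.


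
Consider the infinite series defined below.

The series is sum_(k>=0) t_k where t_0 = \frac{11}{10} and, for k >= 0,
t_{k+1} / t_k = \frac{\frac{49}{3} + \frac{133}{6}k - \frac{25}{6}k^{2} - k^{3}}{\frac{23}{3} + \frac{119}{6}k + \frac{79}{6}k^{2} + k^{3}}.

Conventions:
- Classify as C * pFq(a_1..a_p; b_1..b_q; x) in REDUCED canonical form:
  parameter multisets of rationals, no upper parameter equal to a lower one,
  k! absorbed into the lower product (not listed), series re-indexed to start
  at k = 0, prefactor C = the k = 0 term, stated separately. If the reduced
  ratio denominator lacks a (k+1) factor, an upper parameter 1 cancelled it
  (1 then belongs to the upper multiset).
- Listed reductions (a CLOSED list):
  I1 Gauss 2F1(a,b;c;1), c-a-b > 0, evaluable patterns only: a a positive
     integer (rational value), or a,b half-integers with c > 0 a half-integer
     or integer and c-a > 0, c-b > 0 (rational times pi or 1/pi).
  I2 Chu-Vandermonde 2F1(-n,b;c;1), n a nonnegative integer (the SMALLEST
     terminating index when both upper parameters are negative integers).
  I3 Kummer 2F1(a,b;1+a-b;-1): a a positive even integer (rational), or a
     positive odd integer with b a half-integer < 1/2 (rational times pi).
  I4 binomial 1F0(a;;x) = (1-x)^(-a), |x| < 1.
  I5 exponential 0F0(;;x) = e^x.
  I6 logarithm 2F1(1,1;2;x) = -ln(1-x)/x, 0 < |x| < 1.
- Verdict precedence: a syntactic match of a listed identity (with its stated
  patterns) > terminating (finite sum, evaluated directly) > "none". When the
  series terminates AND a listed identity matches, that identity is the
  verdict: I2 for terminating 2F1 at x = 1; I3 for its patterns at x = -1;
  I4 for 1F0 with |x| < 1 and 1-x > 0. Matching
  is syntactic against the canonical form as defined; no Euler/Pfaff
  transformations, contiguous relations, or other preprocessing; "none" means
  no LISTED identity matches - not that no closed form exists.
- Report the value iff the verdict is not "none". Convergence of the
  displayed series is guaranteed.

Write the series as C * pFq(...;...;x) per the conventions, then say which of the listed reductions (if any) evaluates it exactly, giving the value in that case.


Classification (C = \frac{11}{10}): 2F1 with upper {-\frac{7}{2}, 7}, lower {\frac{23}{2}}, argument x = -1. Verdict (x = -1): Kummer's theorem (I3) applies (x = -1; c = \frac{23}{2} equals 1+a-b for upper {-\frac{7}{2}, 7}: listed pattern). Hence: \frac{32008977}{16777216} \cdot \pi.

Structural cue: t_0 = \frac{11}{10} here, and the ratio is unreduced: k + 2/3 divides both sides (C = 11/10, x = -1).
Adjacent-term ratio: r(k) = -1 * (k-\frac{7}{2}) (k+7) / [(k+\frac{23}{2}) (k+1)] - rational in k, leading ratio -1; with t_0 = \frac{11}{10}, classification follows.
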